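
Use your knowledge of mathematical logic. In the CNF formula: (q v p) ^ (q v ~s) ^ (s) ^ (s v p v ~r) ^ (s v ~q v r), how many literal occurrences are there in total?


Counting literals in each clause:
Clause 1: 2 literal(s)
Clause 2: 2 literal(s)
Clause 3: 1 literal(s)
Clause 4: 3 literal(s)
Clause 5: 3 literal(s)
Total = 11

11


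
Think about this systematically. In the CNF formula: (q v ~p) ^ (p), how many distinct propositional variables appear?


Identify each variable that appears in the formula.
Variables found: p, q
Count = 2

2


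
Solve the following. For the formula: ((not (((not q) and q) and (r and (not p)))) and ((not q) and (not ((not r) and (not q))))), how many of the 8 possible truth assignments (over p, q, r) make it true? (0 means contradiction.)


Check all 8 assignments:
p=0, q=0, r=0: 0
p=0, q=0, r=1: 1
p=0, q=1, r=0: 0
p=0, q=1, r=1: 0
p=1, q=0, r=0: 0
p=1, q=0, r=1: 1
p=1, q=1, r=0: 0
p=1, q=1, r=1: 0
Count of True = 2

2


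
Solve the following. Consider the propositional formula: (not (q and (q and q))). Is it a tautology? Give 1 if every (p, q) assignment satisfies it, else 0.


Check all 4 assignments:
p=0, q=0: 1
p=0, q=1: 0
p=1, q=0: 1
p=1, q=1: 0
Satisfying count = 2/4.
Tautology iff count = 4: no.

0


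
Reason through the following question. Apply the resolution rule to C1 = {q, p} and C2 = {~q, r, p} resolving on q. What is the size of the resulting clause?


Remove q from C1 and ~q from C2.
C1 remainder: {p}
C2 remainder: {r, p}
Union (resolvent): {p, r}
Resolvent has 2 literal(s).

2


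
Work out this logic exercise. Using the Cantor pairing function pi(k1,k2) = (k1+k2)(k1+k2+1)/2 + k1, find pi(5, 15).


k1 + k2 = 20
(k1+k2)(k1+k2+1)/2 = 20 * 21 / 2 = 210
pi = 210 + 5 = 215

215


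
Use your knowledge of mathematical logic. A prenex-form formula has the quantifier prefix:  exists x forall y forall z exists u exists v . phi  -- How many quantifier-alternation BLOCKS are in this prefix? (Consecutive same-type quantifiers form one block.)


Quantifier-type sequence: E A A E E  (A=forall, E=exists)
Group into maximal same-type runs:
  Ex1 | Ax2 | Ex2
Number of blocks = 3

3


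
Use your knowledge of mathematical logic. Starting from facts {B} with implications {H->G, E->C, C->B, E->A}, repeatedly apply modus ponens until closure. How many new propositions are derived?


Initial facts: {B}
Apply modus ponens to closure:
  (no implication fires)
Final known: {B}
New propositions: {(none)}
Count = 0

0


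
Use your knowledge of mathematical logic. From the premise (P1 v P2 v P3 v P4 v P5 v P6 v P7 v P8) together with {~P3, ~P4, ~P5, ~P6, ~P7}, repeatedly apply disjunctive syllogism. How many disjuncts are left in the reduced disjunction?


Original disjuncts (8): P1, P2, P3, P4, P5, P6, P7, P8
Negated (eliminate): ~P3, ~P4, ~P5, ~P6, ~P7
Remaining disjuncts: P1, P2, P8
Count = 8 - 5 = 3

3


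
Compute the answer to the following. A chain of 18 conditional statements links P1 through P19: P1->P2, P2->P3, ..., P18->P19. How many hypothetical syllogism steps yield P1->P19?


With 18 implications in a chain connecting 19 propositions:
P1->P2, P2->P3, ..., P18->P19
Steps needed = (number of implications) - 1 = 18 - 1 = 17

17


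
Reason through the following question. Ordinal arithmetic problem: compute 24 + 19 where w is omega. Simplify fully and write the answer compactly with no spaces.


Compute 24 + 19.
Ordinal + is associative but NOT commutative; for finite n>0, n + w = w but w + n stays w+n.
Both operands finite; ordinal + agrees with natural +: 24 + 19 = 43.
Result = 43

43


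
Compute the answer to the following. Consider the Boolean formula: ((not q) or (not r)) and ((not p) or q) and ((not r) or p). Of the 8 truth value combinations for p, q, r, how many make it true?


Evaluate all 8 assignments for p, q, r:
p=0, q=0, r=0: 1
p=0, q=0, r=1: 0
p=0, q=1, r=0: 1
p=0, q=1, r=1: 0
p=1, q=0, r=0: 0
p=1, q=0, r=1: 0
p=1, q=1, r=0: 1
p=1, q=1, r=1: 0
Satisfying count = 3

3


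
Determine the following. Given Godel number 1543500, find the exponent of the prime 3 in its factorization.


Factorize 1543500 by dividing by 3 repeatedly.
Division steps: 3 divides 1543500 exactly 2 time(s).
Exponent of 3 = 2

2


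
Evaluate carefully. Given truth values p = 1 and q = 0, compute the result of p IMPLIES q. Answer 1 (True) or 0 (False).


p = 1, q = 0
Operation: p IMPLIES q
Evaluate: 1 IMPLIES 0 = 0

0


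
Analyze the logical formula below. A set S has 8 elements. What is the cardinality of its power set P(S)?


The power set of a set with n elements has 2^n elements.
|P(S)| = 2^8 = 256

256


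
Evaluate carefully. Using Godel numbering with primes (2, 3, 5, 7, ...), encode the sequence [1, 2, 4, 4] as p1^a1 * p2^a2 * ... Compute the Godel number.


Encode each element as an exponent of the corresponding prime:
  2^1 = 2
  3^2 = 9
  5^4 = 625
  7^4 = 2401
Product = 2 * 9 * 625 * 2401 = 27011250

27011250


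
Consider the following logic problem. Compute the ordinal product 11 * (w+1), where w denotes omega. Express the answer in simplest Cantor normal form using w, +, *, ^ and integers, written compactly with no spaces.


Compute 11 * (w+1).
Ordinal * is associative and left-distributive over +, but NOT commutative; for finite n>1, n*w = w but w*n stays w*n.
By left-distributivity: 11 * (w+1) = 11*w + 11*1 = w + 11 = w+11.
Result = w+11

w+11


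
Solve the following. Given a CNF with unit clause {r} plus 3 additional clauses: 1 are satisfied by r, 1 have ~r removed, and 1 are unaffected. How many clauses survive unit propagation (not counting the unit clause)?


Satisfied (removed): 1
Shortened (remain): 1
Unchanged (remain): 1
Remaining = 1 + 1 = 2

2


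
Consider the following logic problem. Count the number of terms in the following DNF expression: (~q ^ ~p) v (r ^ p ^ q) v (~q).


A DNF formula is a disjunction of terms (conjunctions).
Terms are separated by v.
Counting the disjuncts: 3 terms.

3


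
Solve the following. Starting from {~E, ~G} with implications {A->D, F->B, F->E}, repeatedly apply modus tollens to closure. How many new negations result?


Initial negated facts: {~E, ~G}
Apply modus tollens to closure:
  ~E and F->E  =>  ~F
Final negated: {~E, ~F, ~G}
New negations: {~F}
Count = 1

1


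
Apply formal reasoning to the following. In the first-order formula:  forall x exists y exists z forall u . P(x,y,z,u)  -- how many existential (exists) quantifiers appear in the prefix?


Quantifier prefix: forall x exists y exists z forall u
Mark each quantifier type:
  U E E U
Universal count = 2, Existential count = 2
Asked for existential (exists) quantifiers: 2

2


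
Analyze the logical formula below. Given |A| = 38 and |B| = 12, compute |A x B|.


The Cartesian product A x B contains all ordered pairs (a, b).
|A x B| = |A| * |B| = 38 * 12 = 456

456


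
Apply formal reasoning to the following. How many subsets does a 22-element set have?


The power set of a set with n elements has 2^n elements.
|P(S)| = 2^22 = 4194304

4194304


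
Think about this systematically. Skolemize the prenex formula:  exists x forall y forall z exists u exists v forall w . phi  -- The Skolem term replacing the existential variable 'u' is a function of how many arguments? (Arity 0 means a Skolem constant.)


Quantifier prefix: exists x forall y forall z exists u exists v forall w
'u' is existentially quantified at position 4.
Universal variables preceding it: y, z
Skolem function arity = 2

2


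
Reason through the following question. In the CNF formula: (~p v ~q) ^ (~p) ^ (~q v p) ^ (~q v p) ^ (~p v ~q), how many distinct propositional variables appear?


Identify each variable that appears in the formula.
Variables found: p, q
Count = 2

2


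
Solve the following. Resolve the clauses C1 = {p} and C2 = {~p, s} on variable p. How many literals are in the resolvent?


Remove p from C1 and ~p from C2.
C1 remainder: {}
C2 remainder: {s}
Union (resolvent): {s}
Resolvent has 1 literal(s).

1


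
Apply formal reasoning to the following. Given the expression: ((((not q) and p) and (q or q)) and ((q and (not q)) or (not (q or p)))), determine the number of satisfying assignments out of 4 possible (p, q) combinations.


Check all 4 assignments:
p=0, q=0: 0
p=0, q=1: 0
p=1, q=0: 0
p=1, q=1: 0
Count of True = 0

0


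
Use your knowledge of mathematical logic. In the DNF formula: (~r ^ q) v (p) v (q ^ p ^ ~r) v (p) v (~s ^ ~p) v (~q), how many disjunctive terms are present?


A DNF formula is a disjunction of terms (conjunctions).
Terms are separated by v.
Counting the disjuncts: 6 terms.

6


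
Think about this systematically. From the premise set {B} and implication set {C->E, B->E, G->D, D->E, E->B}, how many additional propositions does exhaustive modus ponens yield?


Initial facts: {B}
Apply modus ponens to closure:
  B and B->E  =>  E
Final known: {B, E}
New propositions: {E}
Count = 1

1


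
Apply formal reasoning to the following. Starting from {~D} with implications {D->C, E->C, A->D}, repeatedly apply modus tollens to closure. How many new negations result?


Initial negated facts: {~D}
Apply modus tollens to closure:
  ~D and A->D  =>  ~A
Final negated: {~A, ~D}
New negations: {~A}
Count = 1

1


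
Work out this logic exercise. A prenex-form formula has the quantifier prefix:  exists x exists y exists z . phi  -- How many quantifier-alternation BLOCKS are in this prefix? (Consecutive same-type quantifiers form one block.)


Quantifier-type sequence: E E E  (A=forall, E=exists)
Group into maximal same-type runs:
  Ex3
Number of blocks = 1

1


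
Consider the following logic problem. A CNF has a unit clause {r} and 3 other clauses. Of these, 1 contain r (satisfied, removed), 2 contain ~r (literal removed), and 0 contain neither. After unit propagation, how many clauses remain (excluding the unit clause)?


Satisfied (removed): 1
Shortened (remain): 2
Unchanged (remain): 0
Remaining = 2 + 0 = 2

2


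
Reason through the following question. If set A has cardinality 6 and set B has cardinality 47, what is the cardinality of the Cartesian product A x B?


The Cartesian product A x B contains all ordered pairs (a, b).
|A x B| = |A| * |B| = 6 * 47 = 282

282


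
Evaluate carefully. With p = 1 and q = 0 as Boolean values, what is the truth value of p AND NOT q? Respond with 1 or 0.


p = 1, q = 0
Operation: p AND NOT q
Evaluate: 1 AND NOT 0 = 1

1


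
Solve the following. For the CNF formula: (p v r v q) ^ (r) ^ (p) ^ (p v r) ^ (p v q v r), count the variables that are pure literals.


Check each variable for pure literal status:
p: pure positive
q: pure positive
r: pure positive
Pure literal count = 3

3


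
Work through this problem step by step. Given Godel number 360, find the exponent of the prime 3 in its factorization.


Factorize 360 by dividing by 3 repeatedly.
Division steps: 3 divides 360 exactly 2 time(s).
Exponent of 3 = 2

2


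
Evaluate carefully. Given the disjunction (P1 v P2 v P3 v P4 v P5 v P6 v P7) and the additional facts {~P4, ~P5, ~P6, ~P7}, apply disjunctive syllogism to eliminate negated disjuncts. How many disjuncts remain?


Original disjuncts (7): P1, P2, P3, P4, P5, P6, P7
Negated (eliminate): ~P4, ~P5, ~P6, ~P7
Remaining disjuncts: P1, P2, P3
Count = 7 - 4 = 3

3


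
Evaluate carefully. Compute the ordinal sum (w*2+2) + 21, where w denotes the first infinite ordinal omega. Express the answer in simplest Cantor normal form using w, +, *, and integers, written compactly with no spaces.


Compute (w*2+2) + 21.
Ordinal + is associative but NOT commutative; for finite n>0, n + w = w but w + n stays w+n.
By associativity: (w*2+2) + 21 = w*2 + (2+21) = w*2+23.
Result = w*2+23

w*2+23


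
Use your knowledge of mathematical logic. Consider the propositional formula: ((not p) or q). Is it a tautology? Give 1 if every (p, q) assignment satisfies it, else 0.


Check all 4 assignments:
p=0, q=0: 1
p=0, q=1: 1
p=1, q=0: 0
p=1, q=1: 1
Satisfying count = 3/4.
Tautology iff count = 4: no.

0


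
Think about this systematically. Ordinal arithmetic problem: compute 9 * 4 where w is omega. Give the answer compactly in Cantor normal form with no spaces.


Compute 9 * 4.
Ordinal * is associative and left-distributive over +, but NOT commutative; for finite n>1, n*w = w but w*n stays w*n.
Both finite; ordinal * agrees with natural *: 9 * 4 = 36.
Result = 36

36


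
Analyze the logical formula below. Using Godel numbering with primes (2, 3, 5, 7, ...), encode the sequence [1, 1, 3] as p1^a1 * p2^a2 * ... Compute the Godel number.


Encode each element as an exponent of the corresponding prime:
  2^1 = 2
  3^1 = 3
  5^3 = 125
Product = 2 * 3 * 125 = 750

750


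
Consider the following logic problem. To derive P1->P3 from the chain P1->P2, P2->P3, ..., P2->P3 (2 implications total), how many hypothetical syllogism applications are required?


With 2 implications in a chain connecting 3 propositions:
P1->P2, P2->P3, ..., P2->P3
Steps needed = (number of implications) - 1 = 2 - 1 = 1

1


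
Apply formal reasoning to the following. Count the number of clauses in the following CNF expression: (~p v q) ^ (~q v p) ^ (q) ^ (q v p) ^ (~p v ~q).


A CNF formula is a conjunction of clauses.
Clauses are separated by ^.
Counting the conjuncts: 5 clauses.

5


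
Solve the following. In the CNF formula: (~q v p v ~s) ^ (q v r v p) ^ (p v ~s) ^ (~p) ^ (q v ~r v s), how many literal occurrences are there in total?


Counting literals in each clause:
Clause 1: 3 literal(s)
Clause 2: 3 literal(s)
Clause 3: 2 literal(s)
Clause 4: 1 literal(s)
Clause 5: 3 literal(s)
Total = 12

12


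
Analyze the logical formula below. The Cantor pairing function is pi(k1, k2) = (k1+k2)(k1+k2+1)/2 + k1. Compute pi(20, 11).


k1 + k2 = 31
(k1+k2)(k1+k2+1)/2 = 31 * 32 / 2 = 496
pi = 496 + 20 = 516

516


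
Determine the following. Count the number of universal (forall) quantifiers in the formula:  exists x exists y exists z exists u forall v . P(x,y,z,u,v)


Quantifier prefix: exists x exists y exists z exists u forall v
Mark each quantifier type:
  E E E E U
Universal count = 1, Existential count = 4
Asked for universal (forall) quantifiers: 1

1


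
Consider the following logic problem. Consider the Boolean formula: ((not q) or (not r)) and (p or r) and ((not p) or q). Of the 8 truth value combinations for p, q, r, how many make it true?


Evaluate all 8 assignments for p, q, r:
p=0, q=0, r=0: 0
p=0, q=0, r=1: 1
p=0, q=1, r=0: 0
p=0, q=1, r=1: 0
p=1, q=0, r=0: 0
p=1, q=0, r=1: 0
p=1, q=1, r=0: 1
p=1, q=1, r=1: 0
Satisfying count = 2

2


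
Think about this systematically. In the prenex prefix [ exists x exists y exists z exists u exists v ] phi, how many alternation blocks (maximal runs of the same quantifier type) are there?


Quantifier-type sequence: E E E E E  (A=forall, E=exists)
Group into maximal same-type runs:
  Ex5
Number of blocks = 1

1


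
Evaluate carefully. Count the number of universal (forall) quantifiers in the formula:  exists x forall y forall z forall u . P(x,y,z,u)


Quantifier prefix: exists x forall y forall z forall u
Mark each quantifier type:
  E U U U
Universal count = 3, Existential count = 1
Asked for universal (forall) quantifiers: 3

3


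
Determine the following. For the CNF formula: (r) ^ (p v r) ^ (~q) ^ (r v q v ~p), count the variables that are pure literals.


Check each variable for pure literal status:
p: mixed (not pure)
q: mixed (not pure)
r: pure positive
Pure literal count = 1

1


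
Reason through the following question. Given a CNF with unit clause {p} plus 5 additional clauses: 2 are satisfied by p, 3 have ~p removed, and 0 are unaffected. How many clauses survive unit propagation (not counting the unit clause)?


Satisfied (removed): 2
Shortened (remain): 3
Unchanged (remain): 0
Remaining = 3 + 0 = 3

3


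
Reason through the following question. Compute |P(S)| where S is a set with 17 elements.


The power set of a set with n elements has 2^n elements.
|P(S)| = 2^17 = 131072

131072


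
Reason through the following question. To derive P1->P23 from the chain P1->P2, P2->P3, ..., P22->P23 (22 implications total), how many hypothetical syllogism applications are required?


With 22 implications in a chain connecting 23 propositions:
P1->P2, P2->P3, ..., P22->P23
Steps needed = (number of implications) - 1 = 22 - 1 = 21

21


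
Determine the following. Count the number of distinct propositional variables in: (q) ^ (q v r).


Identify each variable that appears in the formula.
Variables found: q, r
Count = 2

2


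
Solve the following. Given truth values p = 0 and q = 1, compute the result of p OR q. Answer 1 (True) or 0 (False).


p = 0, q = 1
Operation: p OR q
Evaluate: 0 OR 1 = 1

1


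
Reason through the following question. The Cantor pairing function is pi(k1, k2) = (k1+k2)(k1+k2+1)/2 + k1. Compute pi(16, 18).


k1 + k2 = 34
(k1+k2)(k1+k2+1)/2 = 34 * 35 / 2 = 595
pi = 595 + 16 = 611

611


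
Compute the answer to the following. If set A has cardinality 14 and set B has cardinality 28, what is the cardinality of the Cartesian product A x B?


The Cartesian product A x B contains all ordered pairs (a, b).
|A x B| = |A| * |B| = 14 * 28 = 392

392


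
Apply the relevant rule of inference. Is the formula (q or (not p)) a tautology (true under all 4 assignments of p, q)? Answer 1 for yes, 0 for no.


Check all 4 assignments:
p=0, q=0: 1
p=0, q=1: 1
p=1, q=0: 0
p=1, q=1: 1
Satisfying count = 3/4.
Tautology iff count = 4: no.

0


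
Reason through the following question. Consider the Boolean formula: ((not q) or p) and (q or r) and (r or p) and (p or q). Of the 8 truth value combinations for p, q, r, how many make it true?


Evaluate all 8 assignments for p, q, r:
p=0, q=0, r=0: 0
p=0, q=0, r=1: 0
p=0, q=1, r=0: 0
p=0, q=1, r=1: 0
p=1, q=0, r=0: 0
p=1, q=0, r=1: 1
p=1, q=1, r=0: 1
p=1, q=1, r=1: 1
Satisfying count = 3

3


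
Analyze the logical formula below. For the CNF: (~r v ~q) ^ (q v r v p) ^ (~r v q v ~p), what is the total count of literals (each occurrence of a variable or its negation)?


Counting literals in each clause:
Clause 1: 2 literal(s)
Clause 2: 3 literal(s)
Clause 3: 3 literal(s)
Total = 8

8


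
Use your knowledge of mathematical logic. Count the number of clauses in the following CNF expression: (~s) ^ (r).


A CNF formula is a conjunction of clauses.
Clauses are separated by ^.
Counting the conjuncts: 2 clauses.

2


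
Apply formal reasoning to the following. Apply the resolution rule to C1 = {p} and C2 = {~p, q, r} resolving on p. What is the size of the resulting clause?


Remove p from C1 and ~p from C2.
C1 remainder: {}
C2 remainder: {q, r}
Union (resolvent): {q, r}
Resolvent has 2 literal(s).

2


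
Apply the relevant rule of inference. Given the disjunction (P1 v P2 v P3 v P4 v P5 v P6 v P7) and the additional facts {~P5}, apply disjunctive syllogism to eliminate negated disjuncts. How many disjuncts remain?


Original disjuncts (7): P1, P2, P3, P4, P5, P6, P7
Negated (eliminate): ~P5
Remaining disjuncts: P1, P2, P3, P4, P6, P7
Count = 7 - 1 = 6

6


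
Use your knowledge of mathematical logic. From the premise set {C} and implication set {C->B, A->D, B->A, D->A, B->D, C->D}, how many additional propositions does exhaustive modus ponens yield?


Initial facts: {C}
Apply modus ponens to closure:
  C and C->B  =>  B
  B and B->A  =>  A
  B and B->D  =>  D
Final known: {A, B, C, D}
New propositions: {A, B, D}
Count = 3

3


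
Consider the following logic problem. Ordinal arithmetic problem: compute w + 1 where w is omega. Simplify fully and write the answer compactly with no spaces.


Compute w + 1.
Ordinal + is associative but NOT commutative; for finite n>0, n + w = w but w + n stays w+n.
w + 1 is already in normal form (a successor ordinal beyond w).
Result = w+1

w+1


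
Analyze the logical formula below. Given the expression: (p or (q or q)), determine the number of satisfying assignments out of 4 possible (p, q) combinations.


Check all 4 assignments:
p=0, q=0: 0
p=0, q=1: 1
p=1, q=0: 1
p=1, q=1: 1
Count of True = 3

3


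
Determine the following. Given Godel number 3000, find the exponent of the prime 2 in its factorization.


Factorize 3000 by dividing by 2 repeatedly.
Division steps: 2 divides 3000 exactly 3 time(s).
Exponent of 2 = 3

3


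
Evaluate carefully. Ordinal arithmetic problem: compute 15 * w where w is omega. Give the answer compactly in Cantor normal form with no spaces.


Compute 15 * w.
Ordinal * is associative and left-distributive over +, but NOT commutative; for finite n>1, n*w = w but w*n stays w*n.
For finite n>0, n * w = sup{n*k : k<w} = w. So 15 * w = w.
Result = w

w


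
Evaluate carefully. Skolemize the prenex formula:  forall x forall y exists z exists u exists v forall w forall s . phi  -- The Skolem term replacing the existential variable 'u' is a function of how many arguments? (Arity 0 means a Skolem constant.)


Quantifier prefix: forall x forall y exists z exists u exists v forall w forall s
'u' is existentially quantified at position 4.
Universal variables preceding it: x, y
Skolem function arity = 2

2


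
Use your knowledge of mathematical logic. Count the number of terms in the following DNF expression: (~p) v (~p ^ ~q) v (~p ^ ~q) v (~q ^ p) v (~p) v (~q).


A DNF formula is a disjunction of terms (conjunctions).
Terms are separated by v.
Counting the disjuncts: 6 terms.

6


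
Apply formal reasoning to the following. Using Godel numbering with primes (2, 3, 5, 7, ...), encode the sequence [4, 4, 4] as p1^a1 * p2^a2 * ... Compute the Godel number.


Encode each element as an exponent of the corresponding prime:
  2^4 = 16
  3^4 = 81
  5^4 = 625
Product = 16 * 81 * 625 = 810000

810000


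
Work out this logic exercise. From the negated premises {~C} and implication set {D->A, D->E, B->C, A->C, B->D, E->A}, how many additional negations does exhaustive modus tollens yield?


Initial negated facts: {~C}
Apply modus tollens to closure:
  ~C and B->C  =>  ~B
  ~C and A->C  =>  ~A
  ~A and E->A  =>  ~E
  ~A and D->A  =>  ~D
Final negated: {~A, ~B, ~C, ~D, ~E}
New negations: {~A, ~B, ~D, ~E}
Count = 4

4


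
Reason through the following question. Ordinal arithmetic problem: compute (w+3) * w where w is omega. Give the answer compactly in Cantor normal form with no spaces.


Compute (w+3) * w.
Ordinal * is associative and left-distributive over +, but NOT commutative; for finite n>1, n*w = w but w*n stays w*n.
(w+3) * w = sup{(w+3)*k : k<w} = sup{w*k+3} = w^2 (the +3 tail is absorbed in the limit).
Result = w^2

w^2


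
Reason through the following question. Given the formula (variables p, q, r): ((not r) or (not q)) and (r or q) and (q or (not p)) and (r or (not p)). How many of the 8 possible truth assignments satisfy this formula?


Evaluate all 8 assignments for p, q, r:
p=0, q=0, r=0: 0
p=0, q=0, r=1: 1
p=0, q=1, r=0: 1
p=0, q=1, r=1: 0
p=1, q=0, r=0: 0
p=1, q=0, r=1: 0
p=1, q=1, r=0: 0
p=1, q=1, r=1: 0
Satisfying count = 2

2


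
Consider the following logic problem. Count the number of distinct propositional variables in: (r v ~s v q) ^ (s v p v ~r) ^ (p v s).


Identify each variable that appears in the formula.
Variables found: p, q, r, s
Count = 4

4


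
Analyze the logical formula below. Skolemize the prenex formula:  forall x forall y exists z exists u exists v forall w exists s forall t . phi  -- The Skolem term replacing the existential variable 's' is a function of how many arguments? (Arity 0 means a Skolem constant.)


Quantifier prefix: forall x forall y exists z exists u exists v forall w exists s forall t
's' is existentially quantified at position 7.
Universal variables preceding it: x, y, w
Skolem function arity = 3

3


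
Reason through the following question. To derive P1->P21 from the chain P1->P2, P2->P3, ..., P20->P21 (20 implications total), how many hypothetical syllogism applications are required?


With 20 implications in a chain connecting 21 propositions:
P1->P2, P2->P3, ..., P20->P21
Steps needed = (number of implications) - 1 = 20 - 1 = 19

19


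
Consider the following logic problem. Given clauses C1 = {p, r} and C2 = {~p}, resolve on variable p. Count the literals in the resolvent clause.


Remove p from C1 and ~p from C2.
C1 remainder: {r}
C2 remainder: {}
Union (resolvent): {r}
Resolvent has 1 literal(s).

1


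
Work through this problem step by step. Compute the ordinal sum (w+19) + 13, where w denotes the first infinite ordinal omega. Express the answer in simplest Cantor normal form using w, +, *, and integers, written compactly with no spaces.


Compute (w+19) + 13.
Ordinal + is associative but NOT commutative; for finite n>0, n + w = w but w + n stays w+n.
By associativity: (w+19) + 13 = w + (19+13) = w+32.
Result = w+32

w+32


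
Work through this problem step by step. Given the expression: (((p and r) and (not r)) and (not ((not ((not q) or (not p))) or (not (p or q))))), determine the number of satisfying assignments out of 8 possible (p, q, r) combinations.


Check all 8 assignments:
p=0, q=0, r=0: 0
p=0, q=0, r=1: 0
p=0, q=1, r=0: 0
p=0, q=1, r=1: 0
p=1, q=0, r=0: 0
p=1, q=0, r=1: 0
p=1, q=1, r=0: 0
p=1, q=1, r=1: 0
Count of True = 0

0


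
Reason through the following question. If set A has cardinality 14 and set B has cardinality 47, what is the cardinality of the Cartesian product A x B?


The Cartesian product A x B contains all ordered pairs (a, b).
|A x B| = |A| * |B| = 14 * 47 = 658

658


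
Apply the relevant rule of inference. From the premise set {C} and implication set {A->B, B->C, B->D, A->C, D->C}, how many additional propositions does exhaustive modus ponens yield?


Initial facts: {C}
Apply modus ponens to closure:
  (no implication fires)
Final known: {C}
New propositions: {(none)}
Count = 0

0


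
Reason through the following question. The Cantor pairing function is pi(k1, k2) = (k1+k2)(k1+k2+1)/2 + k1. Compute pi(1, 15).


k1 + k2 = 16
(k1+k2)(k1+k2+1)/2 = 16 * 17 / 2 = 136
pi = 136 + 1 = 137

137


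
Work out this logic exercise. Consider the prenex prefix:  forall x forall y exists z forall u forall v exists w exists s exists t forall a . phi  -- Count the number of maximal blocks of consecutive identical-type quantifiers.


Quantifier-type sequence: A A E A A E E E A  (A=forall, E=exists)
Group into maximal same-type runs:
  Ax2 | Ex1 | Ax2 | Ex3 | Ax1
Number of blocks = 5

5


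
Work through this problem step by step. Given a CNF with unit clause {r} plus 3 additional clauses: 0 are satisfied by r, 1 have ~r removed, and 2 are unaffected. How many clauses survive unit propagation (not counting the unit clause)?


Satisfied (removed): 0
Shortened (remain): 1
Unchanged (remain): 2
Remaining = 1 + 2 = 3

3


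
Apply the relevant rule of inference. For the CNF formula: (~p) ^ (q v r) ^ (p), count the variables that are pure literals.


Check each variable for pure literal status:
p: mixed (not pure)
q: pure positive
r: pure positive
Pure literal count = 2

2


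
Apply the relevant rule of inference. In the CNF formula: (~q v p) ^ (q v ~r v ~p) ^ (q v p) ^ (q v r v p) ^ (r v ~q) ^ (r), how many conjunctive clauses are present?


A CNF formula is a conjunction of clauses.
Clauses are separated by ^.
Counting the conjuncts: 6 clauses.

6


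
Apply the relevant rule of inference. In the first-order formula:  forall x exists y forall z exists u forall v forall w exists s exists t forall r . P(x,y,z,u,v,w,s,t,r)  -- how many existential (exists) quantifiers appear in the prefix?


Quantifier prefix: forall x exists y forall z exists u forall v forall w exists s exists t forall r
Mark each quantifier type:
  U E U E U U E E U
Universal count = 5, Existential count = 4
Asked for existential (exists) quantifiers: 4

4


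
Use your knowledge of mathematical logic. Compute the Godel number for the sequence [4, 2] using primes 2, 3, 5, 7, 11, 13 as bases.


Encode each element as an exponent of the corresponding prime:
  2^4 = 16
  3^2 = 9
Product = 16 * 9 = 144

144


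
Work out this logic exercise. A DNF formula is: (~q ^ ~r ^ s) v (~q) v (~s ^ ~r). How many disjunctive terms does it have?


A DNF formula is a disjunction of terms (conjunctions).
Terms are separated by v.
Counting the disjuncts: 3 terms.

3


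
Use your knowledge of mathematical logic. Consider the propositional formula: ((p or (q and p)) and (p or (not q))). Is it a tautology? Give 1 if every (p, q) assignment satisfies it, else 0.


Check all 4 assignments:
p=0, q=0: 0
p=0, q=1: 0
p=1, q=0: 1
p=1, q=1: 1
Satisfying count = 2/4.
Tautology iff count = 4: no.

0


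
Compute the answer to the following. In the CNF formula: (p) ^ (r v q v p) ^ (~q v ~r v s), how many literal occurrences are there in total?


Counting literals in each clause:
Clause 1: 1 literal(s)
Clause 2: 3 literal(s)
Clause 3: 3 literal(s)
Total = 7

7


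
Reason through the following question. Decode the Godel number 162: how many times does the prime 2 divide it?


Factorize 162 by dividing by 2 repeatedly.
Division steps: 2 divides 162 exactly 1 time(s).
Exponent of 2 = 1

1


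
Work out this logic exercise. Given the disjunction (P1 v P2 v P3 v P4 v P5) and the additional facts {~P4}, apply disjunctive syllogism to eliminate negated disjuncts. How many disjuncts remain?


Original disjuncts (5): P1, P2, P3, P4, P5
Negated (eliminate): ~P4
Remaining disjuncts: P1, P2, P3, P5
Count = 5 - 1 = 4

4


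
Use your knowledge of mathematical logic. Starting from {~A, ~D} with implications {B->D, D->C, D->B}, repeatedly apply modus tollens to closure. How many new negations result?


Initial negated facts: {~A, ~D}
Apply modus tollens to closure:
  ~D and B->D  =>  ~B
Final negated: {~A, ~B, ~D}
New negations: {~B}
Count = 1

1


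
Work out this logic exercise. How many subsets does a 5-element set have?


The power set of a set with n elements has 2^n elements.
|P(S)| = 2^5 = 32

32


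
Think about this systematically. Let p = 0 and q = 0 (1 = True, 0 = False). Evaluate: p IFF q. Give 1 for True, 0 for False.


p = 0, q = 0
Operation: p IFF q
Evaluate: 0 IFF 0 = 1

1


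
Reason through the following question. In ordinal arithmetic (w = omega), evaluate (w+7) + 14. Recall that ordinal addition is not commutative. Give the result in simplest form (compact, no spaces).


Compute (w+7) + 14.
Ordinal + is associative but NOT commutative; for finite n>0, n + w = w but w + n stays w+n.
By associativity: (w+7) + 14 = w + (7+14) = w+21.
Result = w+21

w+21


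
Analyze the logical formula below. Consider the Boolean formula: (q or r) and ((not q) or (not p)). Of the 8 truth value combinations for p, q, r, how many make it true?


Evaluate all 8 assignments for p, q, r:
p=0, q=0, r=0: 0
p=0, q=0, r=1: 1
p=0, q=1, r=0: 1
p=0, q=1, r=1: 1
p=1, q=0, r=0: 0
p=1, q=0, r=1: 1
p=1, q=1, r=0: 0
p=1, q=1, r=1: 0
Satisfying count = 4

4


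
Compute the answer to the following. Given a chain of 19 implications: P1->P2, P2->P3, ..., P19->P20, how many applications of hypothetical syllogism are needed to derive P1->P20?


With 19 implications in a chain connecting 20 propositions:
P1->P2, P2->P3, ..., P19->P20
Steps needed = (number of implications) - 1 = 19 - 1 = 18

18


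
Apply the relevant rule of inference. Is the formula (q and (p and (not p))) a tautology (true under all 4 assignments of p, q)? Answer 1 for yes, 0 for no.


Check all 4 assignments:
p=0, q=0: 0
p=0, q=1: 0
p=1, q=0: 0
p=1, q=1: 0
Satisfying count = 0/4.
Tautology iff count = 4: no.

0


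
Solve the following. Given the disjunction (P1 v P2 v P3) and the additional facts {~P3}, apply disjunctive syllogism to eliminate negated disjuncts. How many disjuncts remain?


Original disjuncts (3): P1, P2, P3
Negated (eliminate): ~P3
Remaining disjuncts: P1, P2
Count = 3 - 1 = 2

2


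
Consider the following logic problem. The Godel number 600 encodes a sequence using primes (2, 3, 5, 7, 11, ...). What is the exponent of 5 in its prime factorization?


Factorize 600 by dividing by 5 repeatedly.
Division steps: 5 divides 600 exactly 2 time(s).
Exponent of 5 = 2

2


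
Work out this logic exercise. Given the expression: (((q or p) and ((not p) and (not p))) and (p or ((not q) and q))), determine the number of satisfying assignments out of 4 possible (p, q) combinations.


Check all 4 assignments:
p=0, q=0: 0
p=0, q=1: 0
p=1, q=0: 0
p=1, q=1: 0
Count of True = 0

0


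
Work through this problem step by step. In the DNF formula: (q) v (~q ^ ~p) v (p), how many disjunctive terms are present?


A DNF formula is a disjunction of terms (conjunctions).
Terms are separated by v.
Counting the disjuncts: 3 terms.

3


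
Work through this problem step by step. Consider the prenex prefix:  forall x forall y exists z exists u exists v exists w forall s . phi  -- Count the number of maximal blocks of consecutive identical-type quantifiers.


Quantifier-type sequence: A A E E E E A  (A=forall, E=exists)
Group into maximal same-type runs:
  Ax2 | Ex4 | Ax1
Number of blocks = 3

3


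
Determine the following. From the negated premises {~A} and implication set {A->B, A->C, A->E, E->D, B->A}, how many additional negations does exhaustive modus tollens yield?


Initial negated facts: {~A}
Apply modus tollens to closure:
  ~A and B->A  =>  ~B
Final negated: {~A, ~B}
New negations: {~B}
Count = 1

1


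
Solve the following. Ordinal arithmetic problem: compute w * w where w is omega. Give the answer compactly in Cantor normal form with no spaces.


Compute w * w.
Ordinal * is associative and left-distributive over +, but NOT commutative; for finite n>1, n*w = w but w*n stays w*n.
w * w = w^2 by definition.
Result = w^2

w^2


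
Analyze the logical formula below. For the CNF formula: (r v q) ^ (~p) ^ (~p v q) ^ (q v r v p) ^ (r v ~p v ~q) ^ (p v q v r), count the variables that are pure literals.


Check each variable for pure literal status:
p: mixed (not pure)
q: mixed (not pure)
r: pure positive
Pure literal count = 1

1


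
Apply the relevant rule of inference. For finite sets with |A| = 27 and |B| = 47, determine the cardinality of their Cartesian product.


The Cartesian product A x B contains all ordered pairs (a, b).
|A x B| = |A| * |B| = 27 * 47 = 1269

1269


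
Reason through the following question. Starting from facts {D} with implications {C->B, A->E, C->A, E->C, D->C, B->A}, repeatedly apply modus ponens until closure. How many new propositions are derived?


Initial facts: {D}
Apply modus ponens to closure:
  D and D->C  =>  C
  C and C->B  =>  B
  C and C->A  =>  A
  A and A->E  =>  E
Final known: {A, B, C, D, E}
New propositions: {A, B, C, E}
Count = 4

4


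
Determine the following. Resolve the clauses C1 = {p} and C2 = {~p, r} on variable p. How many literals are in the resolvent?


Remove p from C1 and ~p from C2.
C1 remainder: {}
C2 remainder: {r}
Union (resolvent): {r}
Resolvent has 1 literal(s).

1


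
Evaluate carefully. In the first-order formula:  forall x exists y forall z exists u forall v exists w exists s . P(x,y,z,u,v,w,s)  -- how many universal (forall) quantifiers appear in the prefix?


Quantifier prefix: forall x exists y forall z exists u forall v exists w exists s
Mark each quantifier type:
  U E U E U E E
Universal count = 3, Existential count = 4
Asked for universal (forall) quantifiers: 3

3


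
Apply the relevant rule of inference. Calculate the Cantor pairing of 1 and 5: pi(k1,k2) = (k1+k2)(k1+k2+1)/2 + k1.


k1 + k2 = 6
(k1+k2)(k1+k2+1)/2 = 6 * 7 / 2 = 21
pi = 21 + 1 = 22

22


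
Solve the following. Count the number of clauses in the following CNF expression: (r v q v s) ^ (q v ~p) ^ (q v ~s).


A CNF formula is a conjunction of clauses.
Clauses are separated by ^.
Counting the conjuncts: 3 clauses.

3


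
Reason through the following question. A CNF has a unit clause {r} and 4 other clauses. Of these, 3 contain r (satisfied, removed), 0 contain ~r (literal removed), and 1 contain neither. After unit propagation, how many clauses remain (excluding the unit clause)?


Satisfied (removed): 3
Shortened (remain): 0
Unchanged (remain): 1
Remaining = 0 + 1 = 1

1


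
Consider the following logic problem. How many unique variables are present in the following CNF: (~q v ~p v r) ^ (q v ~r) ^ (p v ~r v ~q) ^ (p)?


Identify each variable that appears in the formula.
Variables found: p, q, r
Count = 3

3


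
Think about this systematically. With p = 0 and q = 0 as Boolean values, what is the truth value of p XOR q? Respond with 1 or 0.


p = 0, q = 0
Operation: p XOR q
Evaluate: 0 XOR 0 = 0

0


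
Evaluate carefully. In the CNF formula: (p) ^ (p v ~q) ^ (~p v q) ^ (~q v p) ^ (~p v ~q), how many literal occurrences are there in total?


Counting literals in each clause:
Clause 1: 1 literal(s)
Clause 2: 2 literal(s)
Clause 3: 2 literal(s)
Clause 4: 2 literal(s)
Clause 5: 2 literal(s)
Total = 9

9


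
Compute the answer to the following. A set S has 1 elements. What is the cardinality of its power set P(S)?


The power set of a set with n elements has 2^n elements.
|P(S)| = 2^1 = 2

2


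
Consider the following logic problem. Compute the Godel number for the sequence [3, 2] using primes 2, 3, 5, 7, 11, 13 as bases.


Encode each element as an exponent of the corresponding prime:
  2^3 = 8
  3^2 = 9
Product = 8 * 9 = 72

72


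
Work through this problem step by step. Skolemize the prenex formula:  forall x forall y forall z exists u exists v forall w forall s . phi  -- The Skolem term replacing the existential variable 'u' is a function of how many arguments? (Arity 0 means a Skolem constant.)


Quantifier prefix: forall x forall y forall z exists u exists v forall w forall s
'u' is existentially quantified at position 4.
Universal variables preceding it: x, y, z
Skolem function arity = 3

3


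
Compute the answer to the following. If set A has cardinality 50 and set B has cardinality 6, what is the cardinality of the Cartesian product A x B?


The Cartesian product A x B contains all ordered pairs (a, b).
|A x B| = |A| * |B| = 50 * 6 = 300

300


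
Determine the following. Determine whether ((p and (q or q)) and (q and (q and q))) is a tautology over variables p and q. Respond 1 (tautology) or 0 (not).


Check all 4 assignments:
p=0, q=0: 0
p=0, q=1: 0
p=1, q=0: 0
p=1, q=1: 1
Satisfying count = 1/4.
Tautology iff count = 4: no.

0


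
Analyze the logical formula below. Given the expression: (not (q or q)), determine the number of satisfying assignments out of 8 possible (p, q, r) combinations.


Check all 8 assignments:
p=0, q=0, r=0: 1
p=0, q=0, r=1: 1
p=0, q=1, r=0: 0
p=0, q=1, r=1: 0
p=1, q=0, r=0: 1
p=1, q=0, r=1: 1
p=1, q=1, r=0: 0
p=1, q=1, r=1: 0
Count of True = 4

4


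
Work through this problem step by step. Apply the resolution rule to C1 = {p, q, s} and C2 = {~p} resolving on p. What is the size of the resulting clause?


Remove p from C1 and ~p from C2.
C1 remainder: {q, s}
C2 remainder: {}
Union (resolvent): {q, s}
Resolvent has 2 literal(s).

2


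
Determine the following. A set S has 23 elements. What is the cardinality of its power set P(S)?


The power set of a set with n elements has 2^n elements.
|P(S)| = 2^23 = 8388608

8388608


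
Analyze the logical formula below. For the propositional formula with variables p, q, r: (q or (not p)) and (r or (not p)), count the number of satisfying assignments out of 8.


Evaluate all 8 assignments for p, q, r:
p=0, q=0, r=0: 1
p=0, q=0, r=1: 1
p=0, q=1, r=0: 1
p=0, q=1, r=1: 1
p=1, q=0, r=0: 0
p=1, q=0, r=1: 0
p=1, q=1, r=0: 0
p=1, q=1, r=1: 1
Satisfying count = 5

5
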